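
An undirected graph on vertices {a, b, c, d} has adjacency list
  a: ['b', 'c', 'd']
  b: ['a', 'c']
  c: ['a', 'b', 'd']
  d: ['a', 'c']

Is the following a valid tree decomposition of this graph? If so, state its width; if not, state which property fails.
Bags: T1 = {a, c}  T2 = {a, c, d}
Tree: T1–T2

A tree decomposition must satisfy three properties: every vertex lies in some bag; for every edge, both endpoints lie together in some bag; and for every vertex, the bags containing it form a connected subtree. Here vertex b appears in no bag, so the decomposition is invalid.

No — vertex b appears in no bag.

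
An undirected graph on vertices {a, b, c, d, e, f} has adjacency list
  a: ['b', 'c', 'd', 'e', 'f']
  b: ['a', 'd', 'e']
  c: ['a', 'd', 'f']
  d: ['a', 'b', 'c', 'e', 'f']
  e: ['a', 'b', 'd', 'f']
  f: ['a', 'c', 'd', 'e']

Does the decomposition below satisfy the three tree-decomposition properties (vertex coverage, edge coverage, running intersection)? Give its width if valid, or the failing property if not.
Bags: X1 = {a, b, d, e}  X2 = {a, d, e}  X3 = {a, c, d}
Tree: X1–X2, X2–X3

No — vertex f appears in no bag.

A tree decomposition must satisfy three properties: every vertex lies in some bag; for every edge, both endpoints lie together in some bag; and for every vertex, the bags containing it form a connected subtree. Here vertex f appears in no bag, so the decomposition is invalid.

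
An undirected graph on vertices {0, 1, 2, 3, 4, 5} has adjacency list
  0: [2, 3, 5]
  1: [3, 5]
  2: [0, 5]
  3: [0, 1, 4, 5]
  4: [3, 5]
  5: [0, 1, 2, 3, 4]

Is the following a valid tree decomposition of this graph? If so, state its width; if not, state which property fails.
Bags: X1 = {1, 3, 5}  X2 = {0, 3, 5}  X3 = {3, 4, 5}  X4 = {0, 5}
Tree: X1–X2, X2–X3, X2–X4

No — vertex 2 appears in no bag.

A tree decomposition must satisfy three properties: every vertex lies in some bag; for every edge, both endpoints lie together in some bag; and for every vertex, the bags containing it form a connected subtree. Here vertex 2 appears in no bag, so the decomposition is invalid.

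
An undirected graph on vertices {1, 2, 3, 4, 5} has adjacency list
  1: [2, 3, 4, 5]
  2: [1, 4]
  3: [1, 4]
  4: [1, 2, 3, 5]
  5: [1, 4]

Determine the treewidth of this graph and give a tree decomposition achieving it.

Each bag holds 3 vertices, so the decomposition has width 2, which upper-bounds the treewidth. Conversely, {1, 2, 4} is a clique of size 3, and the vertices of any clique must share a bag in every tree decomposition; so some bag has ≥ 3 vertices and tw(G) ≥ 2. Combining the bounds, tw(G) = 2.

Treewidth 2.
One such decomposition:
Bags: B1 = {1, 4, 5}  B2 = {1, 3, 4}  B3 = {1, 2, 4}
Tree: B1–B2, B2–B3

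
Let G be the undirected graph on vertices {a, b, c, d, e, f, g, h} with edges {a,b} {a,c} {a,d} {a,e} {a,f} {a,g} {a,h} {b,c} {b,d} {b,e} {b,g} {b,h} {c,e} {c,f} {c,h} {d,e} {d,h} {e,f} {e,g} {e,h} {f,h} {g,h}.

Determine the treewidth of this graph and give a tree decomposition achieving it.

The largest bag has 5 vertices, giving width 4; this decomposition certifies tw(G) ≤ 4. On the other hand G contains the 5-clique {a, c, e, f, h}. A clique must lie in a single bag of any decomposition, so no decomposition can have width below 4. Hence tw(G) = 4 exactly.

Treewidth 4.
One such decomposition:
Bags: B1 = {a, b, e, g, h}  B2 = {a, b, d, e, h}  B3 = {a, b, c, e, h}  B4 = {a, c, e, f, h}
Tree: B1–B2, B2–B3, B3–B4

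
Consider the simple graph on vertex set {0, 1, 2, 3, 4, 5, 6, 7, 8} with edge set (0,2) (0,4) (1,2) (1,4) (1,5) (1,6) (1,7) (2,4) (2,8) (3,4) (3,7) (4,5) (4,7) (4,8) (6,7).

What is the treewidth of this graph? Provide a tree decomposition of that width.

Treewidth 2.
One such decomposition:
Bags: B1 = {1, 4, 7}  B2 = {1, 2, 4}  B3 = {0, 2, 4}  B4 = {3, 4, 7}  B5 = {1, 6, 7}  B6 = {1, 4, 5}  B7 = {2, 4, 8}
Tree: B1–B2, B2–B3, B1–B4, B1–B5, B1–B6, B2–B7

Every bag has size at most 3, so the width is 3 − 1 = 2 and tw(G) ≤ 2. On the other hand G contains the 3-clique {0, 2, 4}. A clique must lie in a single bag of any decomposition, so no decomposition can have width below 2. The upper and lower bounds meet at 2, so that is the treewidth.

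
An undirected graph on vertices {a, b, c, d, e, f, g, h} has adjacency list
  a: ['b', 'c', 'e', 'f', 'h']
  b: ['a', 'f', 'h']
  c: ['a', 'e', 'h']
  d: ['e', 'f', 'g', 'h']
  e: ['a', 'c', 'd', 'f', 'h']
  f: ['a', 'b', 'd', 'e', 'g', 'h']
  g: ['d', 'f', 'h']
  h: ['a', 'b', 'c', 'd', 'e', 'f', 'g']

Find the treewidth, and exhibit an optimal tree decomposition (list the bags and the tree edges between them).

Treewidth 3.
Bags: B1 = {a, e, f, h}  B2 = {a, c, e, h}  B3 = {a, b, f, h}  B4 = {d, e, f, h}  B5 = {d, f, g, h}
Tree: B1–B2, B1–B3, B1–B4, B4–B5

The largest bag has 4 vertices, giving width 3; this decomposition certifies tw(G) ≤ 3. On the other hand G contains the 4-clique {a, c, e, h}. A clique must lie in a single bag of any decomposition, so no decomposition can have width below 3. Combining the bounds, tw(G) = 3.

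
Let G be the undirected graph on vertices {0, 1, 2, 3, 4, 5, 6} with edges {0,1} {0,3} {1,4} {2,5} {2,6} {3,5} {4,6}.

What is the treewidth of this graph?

A width-2 tree decomposition is:
Bags: B1 = {2, 3, 5}  B2 = {0, 2, 3}  B3 = {0, 1, 2}  B4 = {1, 2, 4}  B5 = {2, 4, 6}
Tree: B1–B2, B2–B3, B3–B4, B4–B5
Every bag has size at most 3, so the width is 3 − 1 = 2 and tw(G) ≤ 2. Since 2–5–3–0–1–4–6–2 is a cycle in G, G is not acyclic. Forests are exactly the graphs of treewidth ≤ 1, so tw(G) ≥ 2. The upper and lower bounds meet at 2, so that is the treewidth.

2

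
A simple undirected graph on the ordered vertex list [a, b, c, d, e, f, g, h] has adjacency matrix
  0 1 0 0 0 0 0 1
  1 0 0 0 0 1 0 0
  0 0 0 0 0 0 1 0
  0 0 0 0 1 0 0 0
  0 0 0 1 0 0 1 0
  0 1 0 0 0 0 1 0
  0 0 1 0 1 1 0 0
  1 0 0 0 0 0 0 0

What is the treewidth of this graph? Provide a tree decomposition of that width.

The largest bag has 2 vertices, giving width 1; this decomposition certifies tw(G) ≤ 1. Since G has at least one edge (e.g. g–f), it is not an edgeless graph, so tw(G) ≥ 1. Therefore the treewidth is 1.

Treewidth 1.
One optimal decomposition is:
Bags: B1 = {f, g}  B2 = {b, f}  B3 = {e, g}  B4 = {c, g}  B5 = {a, b}  B6 = {a, h}  B7 = {d, e}
Tree: B1–B2, B1–B3, B1–B4, B2–B5, B5–B6, B3–B7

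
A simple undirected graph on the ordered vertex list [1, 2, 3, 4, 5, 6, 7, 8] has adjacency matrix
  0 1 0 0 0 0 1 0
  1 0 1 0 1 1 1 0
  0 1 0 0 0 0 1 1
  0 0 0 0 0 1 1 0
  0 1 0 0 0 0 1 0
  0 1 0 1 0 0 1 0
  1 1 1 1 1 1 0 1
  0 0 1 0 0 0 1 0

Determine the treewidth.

2

A width-2 tree decomposition is:
Bags: B1 = {2, 3, 7}  B2 = {2, 6, 7}  B3 = {3, 7, 8}  B4 = {4, 6, 7}  B5 = {1, 2, 7}  B6 = {2, 5, 7}
Tree: B1–B2, B1–B3, B2–B4, B2–B5, B5–B6
Each bag holds 3 vertices, so the decomposition has width 2, which upper-bounds the treewidth. On the other hand G contains the 3-clique {3, 7, 8}. A clique must lie in a single bag of any decomposition, so no decomposition can have width below 2. Hence tw(G) = 2 exactly.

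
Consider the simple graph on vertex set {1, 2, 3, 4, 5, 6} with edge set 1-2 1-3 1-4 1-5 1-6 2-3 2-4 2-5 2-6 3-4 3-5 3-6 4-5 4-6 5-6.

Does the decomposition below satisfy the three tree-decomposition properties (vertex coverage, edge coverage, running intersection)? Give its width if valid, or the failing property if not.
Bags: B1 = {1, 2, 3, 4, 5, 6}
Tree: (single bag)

Every vertex of G appears in some bag (union = {1, 2, 3, 4, 5, 6}); every edge is covered by a bag; and for each vertex v the set of bags containing v is connected in the bag tree. The decomposition is therefore valid. The largest bag has 6 vertices, so the width is 5.

Yes; width 5.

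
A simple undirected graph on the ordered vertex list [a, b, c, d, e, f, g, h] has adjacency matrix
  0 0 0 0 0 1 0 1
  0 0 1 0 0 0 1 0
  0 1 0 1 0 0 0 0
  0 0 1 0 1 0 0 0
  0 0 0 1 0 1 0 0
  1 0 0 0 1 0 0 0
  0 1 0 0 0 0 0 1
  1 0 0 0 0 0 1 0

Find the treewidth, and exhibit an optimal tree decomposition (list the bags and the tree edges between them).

The largest bag has 3 vertices, giving width 2; this decomposition certifies tw(G) ≤ 2. For the lower bound, G contains the cycle h–g–b–c–d–e–f–a–h, so G is not a forest; only forests have treewidth ≤ 1, hence tw(G) ≥ 2. The upper and lower bounds meet at 2, so that is the treewidth.

Treewidth 2.
One such decomposition:
Bags: B1 = {b, g, h}  B2 = {b, c, h}  B3 = {c, d, h}  B4 = {d, e, h}  B5 = {e, f, h}  B6 = {a, f, h}
Tree: B1–B2, B2–B3, B3–B4, B4–B5, B5–B6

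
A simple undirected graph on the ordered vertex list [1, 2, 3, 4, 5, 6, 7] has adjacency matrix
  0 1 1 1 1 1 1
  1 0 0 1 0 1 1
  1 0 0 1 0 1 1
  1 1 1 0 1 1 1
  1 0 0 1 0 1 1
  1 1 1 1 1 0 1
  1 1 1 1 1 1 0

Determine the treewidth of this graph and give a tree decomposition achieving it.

Treewidth 4.
One optimal decomposition is:
Bags: B1 = {1, 4, 5, 6, 7}  B2 = {1, 2, 4, 6, 7}  B3 = {1, 3, 4, 6, 7}
Tree: B1–B2, B1–B3

Every bag has size at most 5, so the width is 5 − 1 = 4 and tw(G) ≤ 4. Conversely, {1, 2, 4, 6, 7} is a clique of size 5, and the vertices of any clique must share a bag in every tree decomposition; so some bag has ≥ 5 vertices and tw(G) ≥ 4. Combining the bounds, tw(G) = 4.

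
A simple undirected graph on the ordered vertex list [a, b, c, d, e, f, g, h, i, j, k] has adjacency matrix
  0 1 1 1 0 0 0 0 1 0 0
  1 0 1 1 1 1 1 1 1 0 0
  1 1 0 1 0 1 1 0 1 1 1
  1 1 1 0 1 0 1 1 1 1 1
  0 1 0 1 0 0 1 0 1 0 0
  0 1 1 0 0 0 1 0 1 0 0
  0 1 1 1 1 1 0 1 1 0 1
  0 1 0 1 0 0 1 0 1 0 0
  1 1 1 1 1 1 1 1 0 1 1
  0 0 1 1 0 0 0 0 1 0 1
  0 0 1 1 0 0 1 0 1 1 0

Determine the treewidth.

4

A width-4 tree decomposition is:
Bags: B1 = {b, c, d, g, i}  B2 = {b, d, e, g, i}  B3 = {b, d, g, h, i}  B4 = {b, c, f, g, i}  B5 = {c, d, g, i, k}  B6 = {a, b, c, d, i}  B7 = {c, d, i, j, k}
Tree: B1–B2, B1–B3, B1–B4, B1–B5, B1–B6, B5–B7
Each bag holds 5 vertices, so the decomposition has width 4, which upper-bounds the treewidth. On the other hand G contains the 5-clique {c, d, g, i, k}. A clique must lie in a single bag of any decomposition, so no decomposition can have width below 4. Hence tw(G) = 4 exactly.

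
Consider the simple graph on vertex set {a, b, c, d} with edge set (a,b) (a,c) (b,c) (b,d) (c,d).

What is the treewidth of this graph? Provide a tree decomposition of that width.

Each bag holds 3 vertices, so the decomposition has width 2, which upper-bounds the treewidth. For the lower bound, the 3 vertices {b, c, d} are pairwise adjacent, and any tree decomposition puts a clique entirely inside one bag — forcing width ≥ 2. Hence tw(G) = 2 exactly.

Treewidth 2.
One optimal decomposition is:
Bags: B1 = {a, b, c}  B2 = {b, c, d}
Tree: B1–B2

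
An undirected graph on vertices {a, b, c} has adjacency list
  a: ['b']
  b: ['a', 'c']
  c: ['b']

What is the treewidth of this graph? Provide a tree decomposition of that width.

Each bag holds 2 vertices, so the decomposition has width 1, which upper-bounds the treewidth. Any graph with an edge has treewidth ≥ 1, and G has the edge b–a. Combining the bounds, tw(G) = 1.

Treewidth 1.
One optimal decomposition is:
Bags: B1 = {a, b}  B2 = {b, c}
Tree: B1–B2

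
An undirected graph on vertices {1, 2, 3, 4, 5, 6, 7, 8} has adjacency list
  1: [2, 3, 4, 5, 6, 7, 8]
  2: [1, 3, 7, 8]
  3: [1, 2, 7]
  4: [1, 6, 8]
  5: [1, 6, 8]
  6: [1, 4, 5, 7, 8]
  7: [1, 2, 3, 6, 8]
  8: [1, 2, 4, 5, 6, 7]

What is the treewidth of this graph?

A width-3 tree decomposition is:
Bags: B1 = {1, 2, 7, 8}  B2 = {1, 6, 7, 8}  B3 = {1, 5, 6, 8}  B4 = {1, 4, 6, 8}  B5 = {1, 2, 3, 7}
Tree: B1–B2, B2–B3, B2–B4, B1–B5
The largest bag has 4 vertices, giving width 3; this decomposition certifies tw(G) ≤ 3. On the other hand G contains the 4-clique {1, 2, 7, 8}. A clique must lie in a single bag of any decomposition, so no decomposition can have width below 3. Therefore the treewidth is 3.

3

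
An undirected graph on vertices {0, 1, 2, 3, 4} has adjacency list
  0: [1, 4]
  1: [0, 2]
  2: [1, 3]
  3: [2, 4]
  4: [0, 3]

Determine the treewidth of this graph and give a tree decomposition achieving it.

Treewidth 2.
One optimal decomposition is:
Bags: B1 = {1, 2, 3}  B2 = {1, 3, 4}  B3 = {0, 1, 4}
Tree: B1–B2, B2–B3

Each bag holds 3 vertices, so the decomposition has width 2, which upper-bounds the treewidth. Since 1–2–3–4–0–1 is a cycle in G, G is not acyclic. Forests are exactly the graphs of treewidth ≤ 1, so tw(G) ≥ 2. Combining the bounds, tw(G) = 2.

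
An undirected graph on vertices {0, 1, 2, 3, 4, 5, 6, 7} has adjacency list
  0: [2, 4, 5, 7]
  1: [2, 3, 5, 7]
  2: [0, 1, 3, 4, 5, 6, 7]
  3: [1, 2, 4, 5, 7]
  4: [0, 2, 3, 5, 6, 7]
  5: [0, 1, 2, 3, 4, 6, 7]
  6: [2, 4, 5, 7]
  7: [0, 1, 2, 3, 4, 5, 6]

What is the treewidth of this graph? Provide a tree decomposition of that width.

Every bag has size at most 5, so the width is 5 − 1 = 4 and tw(G) ≤ 4. For the lower bound, the 5 vertices {1, 2, 3, 5, 7} are pairwise adjacent, and any tree decomposition puts a clique entirely inside one bag — forcing width ≥ 4. Therefore the treewidth is 4.

Treewidth 4.
One optimal decomposition is:
Bags: B1 = {2, 3, 4, 5, 7}  B2 = {2, 4, 5, 6, 7}  B3 = {0, 2, 4, 5, 7}  B4 = {1, 2, 3, 5, 7}
Tree: B1–B2, B2–B3, B1–B4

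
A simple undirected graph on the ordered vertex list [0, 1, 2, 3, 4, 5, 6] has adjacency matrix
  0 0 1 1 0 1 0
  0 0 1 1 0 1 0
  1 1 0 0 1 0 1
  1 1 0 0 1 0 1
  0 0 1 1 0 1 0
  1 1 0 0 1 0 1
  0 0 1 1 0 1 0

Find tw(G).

A width-3 tree decomposition is:
Bags: B1 = {0, 2, 3, 5}  B2 = {1, 2, 3, 5}  B3 = {2, 3, 4, 5}  B4 = {2, 3, 5, 6}
Tree: B1–B2, B2–B3, B3–B4
Every bag has size at most 4, so the width is 4 − 1 = 3 and tw(G) ≤ 3. For the lower bound: the 4 vertex sets {0,5}, {1,2}, {3}, {4} are disjoint, each induces a connected subgraph, and every pair is joined by at least one edge of G. Contracting each set to a single vertex therefore yields K_{4} as a minor, and since treewidth is minor-monotone, tw(G) ≥ tw(K_{4}) = 3. Hence tw(G) = 3 exactly.

3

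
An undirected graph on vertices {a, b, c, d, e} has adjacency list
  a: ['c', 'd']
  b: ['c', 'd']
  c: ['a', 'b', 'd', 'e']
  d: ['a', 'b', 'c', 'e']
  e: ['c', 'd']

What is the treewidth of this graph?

A width-2 tree decomposition is:
Bags: B1 = {b, c, d}  B2 = {a, c, d}  B3 = {c, d, e}
Tree: B1–B2, B1–B3
Each bag holds 3 vertices, so the decomposition has width 2, which upper-bounds the treewidth. For the lower bound, the 3 vertices {c, d, e} are pairwise adjacent, and any tree decomposition puts a clique entirely inside one bag — forcing width ≥ 2. Therefore the treewidth is 2.

2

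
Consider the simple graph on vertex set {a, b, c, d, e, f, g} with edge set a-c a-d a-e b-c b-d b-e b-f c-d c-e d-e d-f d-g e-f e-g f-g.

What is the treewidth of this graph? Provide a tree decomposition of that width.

Each bag holds 4 vertices, so the decomposition has width 3, which upper-bounds the treewidth. On the other hand G contains the 4-clique {a, c, d, e}. A clique must lie in a single bag of any decomposition, so no decomposition can have width below 3. Hence tw(G) = 3 exactly.

Treewidth 3.
One such decomposition:
Bags: B1 = {b, c, d, e}  B2 = {a, c, d, e}  B3 = {b, d, e, f}  B4 = {d, e, f, g}
Tree: B1–B2, B1–B3, B3–B4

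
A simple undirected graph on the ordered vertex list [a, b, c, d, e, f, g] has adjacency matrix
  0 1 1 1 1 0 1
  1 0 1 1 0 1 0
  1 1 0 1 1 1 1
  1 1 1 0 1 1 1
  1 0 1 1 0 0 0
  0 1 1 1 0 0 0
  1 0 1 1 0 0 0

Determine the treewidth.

3

A width-3 tree decomposition is:
Bags: B1 = {a, c, d, g}  B2 = {a, b, c, d}  B3 = {b, c, d, f}  B4 = {a, c, d, e}
Tree: B1–B2, B2–B3, B2–B4
The largest bag has 4 vertices, giving width 3; this decomposition certifies tw(G) ≤ 3. For the lower bound, the 4 vertices {a, c, d, g} are pairwise adjacent, and any tree decomposition puts a clique entirely inside one bag — forcing width ≥ 3. Hence tw(G) = 3 exactly.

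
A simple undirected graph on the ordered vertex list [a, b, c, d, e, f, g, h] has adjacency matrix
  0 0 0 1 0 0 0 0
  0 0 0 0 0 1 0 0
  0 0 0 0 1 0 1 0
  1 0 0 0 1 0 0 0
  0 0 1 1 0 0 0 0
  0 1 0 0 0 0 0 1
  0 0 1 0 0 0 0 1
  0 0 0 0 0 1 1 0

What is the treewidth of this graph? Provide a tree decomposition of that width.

Treewidth 1.
One such decomposition:
Bags: B1 = {a, d}  B2 = {d, e}  B3 = {c, e}  B4 = {c, g}  B5 = {g, h}  B6 = {f, h}  B7 = {b, f}
Tree: B1–B2, B2–B3, B3–B4, B4–B5, B5–B6, B6–B7

Every bag has size at most 2, so the width is 2 − 1 = 1 and tw(G) ≤ 1. G has an edge, so its treewidth is at least 1. The upper and lower bounds meet at 1, so that is the treewidth.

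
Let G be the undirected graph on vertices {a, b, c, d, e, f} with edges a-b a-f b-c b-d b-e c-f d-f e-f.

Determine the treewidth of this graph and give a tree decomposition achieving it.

Treewidth 2.
One such decomposition:
Bags: B1 = {b, d, f}  B2 = {b, e, f}  B3 = {b, c, f}  B4 = {a, b, f}
Tree: B1–B2, B2–B3, B3–B4

The largest bag has 3 vertices, giving width 2; this decomposition certifies tw(G) ≤ 2. Since d–b–e–f–d is a cycle in G, G is not acyclic. Forests are exactly the graphs of treewidth ≤ 1, so tw(G) ≥ 2. Therefore the treewidth is 2.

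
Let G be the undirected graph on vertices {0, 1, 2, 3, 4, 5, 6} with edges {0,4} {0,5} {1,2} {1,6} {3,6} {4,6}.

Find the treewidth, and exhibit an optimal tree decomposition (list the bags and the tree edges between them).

Every bag has size at most 2, so the width is 2 − 1 = 1 and tw(G) ≤ 1. G has an edge, so its treewidth is at least 1. Therefore the treewidth is 1.

Treewidth 1.
One optimal decomposition is:
Bags: B1 = {1, 6}  B2 = {1, 2}  B3 = {4, 6}  B4 = {3, 6}  B5 = {0, 4}  B6 = {0, 5}
Tree: B1–B2, B1–B3, B1–B4, B3–B5, B5–B6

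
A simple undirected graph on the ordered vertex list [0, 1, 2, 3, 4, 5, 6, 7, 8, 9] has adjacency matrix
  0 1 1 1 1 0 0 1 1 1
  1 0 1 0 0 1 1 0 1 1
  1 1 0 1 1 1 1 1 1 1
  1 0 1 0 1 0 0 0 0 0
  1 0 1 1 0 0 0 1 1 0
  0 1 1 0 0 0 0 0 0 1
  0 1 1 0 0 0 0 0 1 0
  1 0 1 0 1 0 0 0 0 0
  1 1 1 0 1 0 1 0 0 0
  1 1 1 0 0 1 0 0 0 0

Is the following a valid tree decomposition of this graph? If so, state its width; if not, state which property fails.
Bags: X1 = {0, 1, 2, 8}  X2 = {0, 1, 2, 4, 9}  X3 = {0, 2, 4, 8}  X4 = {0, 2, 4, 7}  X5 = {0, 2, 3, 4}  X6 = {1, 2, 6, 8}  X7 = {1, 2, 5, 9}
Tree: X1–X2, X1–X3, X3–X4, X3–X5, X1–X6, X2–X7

A tree decomposition must satisfy three properties: every vertex lies in some bag; for every edge, both endpoints lie together in some bag; and for every vertex, the bags containing it form a connected subtree. Here bags containing vertex 4 are not connected in the tree, so the decomposition is invalid.

No — bags containing vertex 4 are not connected in the tree.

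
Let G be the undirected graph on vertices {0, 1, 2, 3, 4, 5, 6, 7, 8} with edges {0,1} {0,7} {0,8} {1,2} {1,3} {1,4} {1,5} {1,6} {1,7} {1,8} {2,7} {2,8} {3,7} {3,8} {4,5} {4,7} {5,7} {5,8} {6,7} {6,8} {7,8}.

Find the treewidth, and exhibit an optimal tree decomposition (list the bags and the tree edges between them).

The largest bag has 4 vertices, giving width 3; this decomposition certifies tw(G) ≤ 3. For the lower bound, the 4 vertices {0, 1, 7, 8} are pairwise adjacent, and any tree decomposition puts a clique entirely inside one bag — forcing width ≥ 3. Hence tw(G) = 3 exactly.

Treewidth 3.
One optimal decomposition is:
Bags: B1 = {1, 3, 7, 8}  B2 = {1, 2, 7, 8}  B3 = {0, 1, 7, 8}  B4 = {1, 5, 7, 8}  B5 = {1, 6, 7, 8}  B6 = {1, 4, 5, 7}
Tree: B1–B2, B2–B3, B1–B4, B3–B5, B4–B6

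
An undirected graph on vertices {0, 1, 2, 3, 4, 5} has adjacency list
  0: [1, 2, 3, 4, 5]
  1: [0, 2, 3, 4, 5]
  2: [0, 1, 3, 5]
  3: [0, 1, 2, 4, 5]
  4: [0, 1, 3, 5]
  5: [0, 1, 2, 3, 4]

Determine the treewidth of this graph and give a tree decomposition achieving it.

Treewidth 4.
Bags: B1 = {0, 1, 3, 4, 5}  B2 = {0, 1, 2, 3, 5}
Tree: B1–B2

Each bag holds 5 vertices, so the decomposition has width 4, which upper-bounds the treewidth. On the other hand G contains the 5-clique {0, 1, 2, 3, 5}. A clique must lie in a single bag of any decomposition, so no decomposition can have width below 4. Combining the bounds, tw(G) = 4.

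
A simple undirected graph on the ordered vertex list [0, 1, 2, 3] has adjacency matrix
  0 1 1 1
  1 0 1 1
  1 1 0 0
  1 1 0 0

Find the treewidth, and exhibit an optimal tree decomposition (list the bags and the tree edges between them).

Each bag holds 3 vertices, so the decomposition has width 2, which upper-bounds the treewidth. On the other hand G contains the 3-clique {0, 1, 2}. A clique must lie in a single bag of any decomposition, so no decomposition can have width below 2. Therefore the treewidth is 2.

Treewidth 2.
One such decomposition:
Bags: B1 = {0, 1, 2}  B2 = {0, 1, 3}
Tree: B1–B2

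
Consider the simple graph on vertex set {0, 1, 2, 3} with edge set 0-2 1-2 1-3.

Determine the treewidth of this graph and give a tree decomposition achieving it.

The largest bag has 2 vertices, giving width 1; this decomposition certifies tw(G) ≤ 1. Any graph with an edge has treewidth ≥ 1, and G has the edge 0–2. Combining the bounds, tw(G) = 1.

Treewidth 1.
One optimal decomposition is:
Bags: B1 = {0, 2}  B2 = {1, 2}  B3 = {1, 3}
Tree: B1–B2, B2–B3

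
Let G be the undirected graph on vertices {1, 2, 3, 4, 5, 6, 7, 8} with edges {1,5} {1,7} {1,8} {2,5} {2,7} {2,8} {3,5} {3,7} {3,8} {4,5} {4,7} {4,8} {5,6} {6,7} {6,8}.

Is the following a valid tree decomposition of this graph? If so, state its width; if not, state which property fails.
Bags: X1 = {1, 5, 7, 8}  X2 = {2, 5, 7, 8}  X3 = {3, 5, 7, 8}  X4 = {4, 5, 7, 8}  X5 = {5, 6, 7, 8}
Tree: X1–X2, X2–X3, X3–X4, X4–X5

Yes; width 3.

Checking the three conditions: (i) the bags cover all of {1, 2, 3, 4, 5, 6, 7, 8}; (ii) for each edge, some bag contains both endpoints; (iii) the bags containing any fixed vertex form a subtree. All hold, so the decomposition is valid with width 4 − 1 = 3.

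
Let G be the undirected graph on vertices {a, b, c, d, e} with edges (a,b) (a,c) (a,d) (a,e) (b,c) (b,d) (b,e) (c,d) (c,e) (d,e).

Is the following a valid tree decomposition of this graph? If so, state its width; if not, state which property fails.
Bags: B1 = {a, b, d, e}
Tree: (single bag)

No — vertex c appears in no bag.

A tree decomposition must satisfy three properties: every vertex lies in some bag; for every edge, both endpoints lie together in some bag; and for every vertex, the bags containing it form a connected subtree. Here vertex c appears in no bag, so the decomposition is invalid.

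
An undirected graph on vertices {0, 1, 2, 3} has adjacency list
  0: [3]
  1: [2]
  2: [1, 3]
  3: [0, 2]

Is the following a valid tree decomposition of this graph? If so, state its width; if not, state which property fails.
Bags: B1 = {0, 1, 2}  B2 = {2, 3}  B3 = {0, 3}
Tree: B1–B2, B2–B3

A tree decomposition must satisfy three properties: every vertex lies in some bag; for every edge, both endpoints lie together in some bag; and for every vertex, the bags containing it form a connected subtree. Here bags containing vertex 0 are not connected in the tree, so the decomposition is invalid.

No — bags containing vertex 0 are not connected in the tree.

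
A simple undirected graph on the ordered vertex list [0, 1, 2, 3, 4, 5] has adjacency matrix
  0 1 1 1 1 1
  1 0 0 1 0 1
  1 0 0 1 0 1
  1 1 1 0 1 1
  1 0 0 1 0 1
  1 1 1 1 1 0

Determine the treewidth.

A width-3 tree decomposition is:
Bags: B1 = {0, 2, 3, 5}  B2 = {0, 1, 3, 5}  B3 = {0, 3, 4, 5}
Tree: B1–B2, B2–B3
Every bag has size at most 4, so the width is 4 − 1 = 3 and tw(G) ≤ 3. On the other hand G contains the 4-clique {0, 1, 3, 5}. A clique must lie in a single bag of any decomposition, so no decomposition can have width below 3. Hence tw(G) = 3 exactly.

3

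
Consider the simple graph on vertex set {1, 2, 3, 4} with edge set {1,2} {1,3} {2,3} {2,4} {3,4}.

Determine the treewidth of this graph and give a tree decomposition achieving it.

Each bag holds 3 vertices, so the decomposition has width 2, which upper-bounds the treewidth. Conversely, {1, 2, 3} is a clique of size 3, and the vertices of any clique must share a bag in every tree decomposition; so some bag has ≥ 3 vertices and tw(G) ≥ 2. The upper and lower bounds meet at 2, so that is the treewidth.

Treewidth 2.
One such decomposition:
Bags: B1 = {1, 2, 3}  B2 = {2, 3, 4}
Tree: B1–B2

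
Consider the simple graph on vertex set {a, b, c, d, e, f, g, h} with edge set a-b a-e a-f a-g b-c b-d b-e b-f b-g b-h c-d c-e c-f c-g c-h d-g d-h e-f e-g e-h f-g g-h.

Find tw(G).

A width-4 tree decomposition is:
Bags: B1 = {a, b, e, f, g}  B2 = {b, c, e, f, g}  B3 = {b, c, e, g, h}  B4 = {b, c, d, g, h}
Tree: B1–B2, B2–B3, B3–B4
The largest bag has 5 vertices, giving width 4; this decomposition certifies tw(G) ≤ 4. For the lower bound, the 5 vertices {b, c, d, g, h} are pairwise adjacent, and any tree decomposition puts a clique entirely inside one bag — forcing width ≥ 4. Hence tw(G) = 4 exactly.

4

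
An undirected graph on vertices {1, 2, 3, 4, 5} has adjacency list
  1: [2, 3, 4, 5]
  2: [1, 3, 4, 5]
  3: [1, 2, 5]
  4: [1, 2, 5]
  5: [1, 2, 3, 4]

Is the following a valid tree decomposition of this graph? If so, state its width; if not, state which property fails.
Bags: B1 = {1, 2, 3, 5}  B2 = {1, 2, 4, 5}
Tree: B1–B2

Yes; width 3.

Every vertex of G appears in some bag (union = {1, 2, 3, 4, 5}); every edge is covered by a bag; and for each vertex v the set of bags containing v is connected in the bag tree. The decomposition is therefore valid. The largest bag has 4 vertices, so the width is 3.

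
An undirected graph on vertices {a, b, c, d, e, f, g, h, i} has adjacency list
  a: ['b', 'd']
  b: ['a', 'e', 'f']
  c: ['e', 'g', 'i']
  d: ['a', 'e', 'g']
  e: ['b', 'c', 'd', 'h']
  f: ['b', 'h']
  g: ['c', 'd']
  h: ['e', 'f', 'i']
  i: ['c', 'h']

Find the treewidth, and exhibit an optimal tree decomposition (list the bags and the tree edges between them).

The largest bag has 4 vertices, giving width 3; this decomposition certifies tw(G) ≤ 3. For the lower bound: the 4 vertex sets {a,b,f}, {h}, {e}, {c,d,g,i} are disjoint, each induces a connected subgraph, and every pair is joined by at least one edge of G. Contracting each set to a single vertex therefore yields K_{4} as a minor, and since treewidth is minor-monotone, tw(G) ≥ tw(K_{4}) = 3. The upper and lower bounds meet at 3, so that is the treewidth.

Treewidth 3.
One such decomposition:
Bags: B1 = {a, b, f, h}  B2 = {a, b, e, h}  B3 = {a, d, e, h}  B4 = {d, e, h, i}  B5 = {c, d, e, i}  B6 = {c, d, g, i}
Tree: B1–B2, B2–B3, B3–B4, B4–B5, B5–B6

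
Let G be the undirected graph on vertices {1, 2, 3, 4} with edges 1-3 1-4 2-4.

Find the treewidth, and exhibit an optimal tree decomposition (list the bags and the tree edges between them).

Each bag holds 2 vertices, so the decomposition has width 1, which upper-bounds the treewidth. G has an edge, so its treewidth is at least 1. Therefore the treewidth is 1.

Treewidth 1.
One optimal decomposition is:
Bags: B1 = {1, 4}  B2 = {2, 4}  B3 = {1, 3}
Tree: B1–B2, B1–B3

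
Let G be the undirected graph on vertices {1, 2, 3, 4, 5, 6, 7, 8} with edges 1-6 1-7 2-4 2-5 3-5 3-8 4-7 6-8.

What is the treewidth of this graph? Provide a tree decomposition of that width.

Every bag has size at most 3, so the width is 3 − 1 = 2 and tw(G) ≤ 2. The edges 5–3–8–6–1–7–4–2–5 form a cycle, so G is not a tree and its treewidth is at least 2. Therefore the treewidth is 2.

Treewidth 2.
Bags: B1 = {3, 5, 8}  B2 = {5, 6, 8}  B3 = {1, 5, 6}  B4 = {1, 5, 7}  B5 = {4, 5, 7}  B6 = {2, 4, 5}
Tree: B1–B2, B2–B3, B3–B4, B4–B5, B5–B6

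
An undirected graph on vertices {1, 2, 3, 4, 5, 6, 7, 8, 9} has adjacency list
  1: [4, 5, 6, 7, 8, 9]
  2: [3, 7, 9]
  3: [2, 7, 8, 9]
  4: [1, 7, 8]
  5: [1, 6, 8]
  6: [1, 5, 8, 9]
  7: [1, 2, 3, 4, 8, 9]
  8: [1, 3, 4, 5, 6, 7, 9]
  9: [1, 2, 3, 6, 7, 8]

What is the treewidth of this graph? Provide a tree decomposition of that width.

Treewidth 3.
One optimal decomposition is:
Bags: B1 = {1, 7, 8, 9}  B2 = {1, 4, 7, 8}  B3 = {3, 7, 8, 9}  B4 = {1, 6, 8, 9}  B5 = {2, 3, 7, 9}  B6 = {1, 5, 6, 8}
Tree: B1–B2, B1–B3, B1–B4, B3–B5, B4–B6

The largest bag has 4 vertices, giving width 3; this decomposition certifies tw(G) ≤ 3. For the lower bound, the 4 vertices {1, 4, 7, 8} are pairwise adjacent, and any tree decomposition puts a clique entirely inside one bag — forcing width ≥ 3. Hence tw(G) = 3 exactly.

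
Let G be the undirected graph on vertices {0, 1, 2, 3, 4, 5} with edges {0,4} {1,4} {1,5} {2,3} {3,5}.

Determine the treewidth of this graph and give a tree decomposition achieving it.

Each bag holds 2 vertices, so the decomposition has width 1, which upper-bounds the treewidth. Any graph with an edge has treewidth ≥ 1, and G has the edge 2–3. Hence tw(G) = 1 exactly.

Treewidth 1.
One optimal decomposition is:
Bags: B1 = {2, 3}  B2 = {3, 5}  B3 = {1, 5}  B4 = {1, 4}  B5 = {0, 4}
Tree: B1–B2, B2–B3, B3–B4, B4–B5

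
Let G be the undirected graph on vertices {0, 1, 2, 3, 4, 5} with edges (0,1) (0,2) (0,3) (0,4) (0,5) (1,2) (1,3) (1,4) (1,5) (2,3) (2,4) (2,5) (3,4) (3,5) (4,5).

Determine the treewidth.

5

A width-5 tree decomposition is:
Bags: B1 = {0, 1, 2, 3, 4, 5}
Tree: (single bag)
A single bag containing all 6 vertices is trivially a valid decomposition of width 5. Conversely, {0, 1, 2, 3, 4, 5} is a clique of size 6, and the vertices of any clique must share a bag in every tree decomposition; so some bag has ≥ 6 vertices and tw(G) ≥ 5. Combining the bounds, tw(G) = 5.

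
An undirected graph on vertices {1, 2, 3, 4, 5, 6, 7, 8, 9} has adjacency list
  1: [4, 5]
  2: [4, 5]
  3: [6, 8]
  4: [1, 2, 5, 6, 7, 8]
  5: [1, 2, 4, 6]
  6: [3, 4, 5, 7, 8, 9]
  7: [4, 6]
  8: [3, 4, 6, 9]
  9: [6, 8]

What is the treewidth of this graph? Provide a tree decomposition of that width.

Treewidth 2.
One optimal decomposition is:
Bags: B1 = {4, 5, 6}  B2 = {2, 4, 5}  B3 = {1, 4, 5}  B4 = {4, 6, 8}  B5 = {6, 8, 9}  B6 = {3, 6, 8}  B7 = {4, 6, 7}
Tree: B1–B2, B2–B3, B1–B4, B4–B5, B5–B6, B4–B7

The largest bag has 3 vertices, giving width 2; this decomposition certifies tw(G) ≤ 2. Conversely, {6, 8, 9} is a clique of size 3, and the vertices of any clique must share a bag in every tree decomposition; so some bag has ≥ 3 vertices and tw(G) ≥ 2. Hence tw(G) = 2 exactly.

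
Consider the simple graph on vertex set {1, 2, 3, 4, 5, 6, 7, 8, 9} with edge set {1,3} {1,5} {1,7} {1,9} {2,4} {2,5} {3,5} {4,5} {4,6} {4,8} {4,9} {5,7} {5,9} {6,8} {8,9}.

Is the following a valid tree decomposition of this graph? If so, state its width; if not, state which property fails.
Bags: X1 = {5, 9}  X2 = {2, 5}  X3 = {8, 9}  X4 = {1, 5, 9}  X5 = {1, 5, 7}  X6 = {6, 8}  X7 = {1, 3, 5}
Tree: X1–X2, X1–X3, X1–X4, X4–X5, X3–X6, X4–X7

A tree decomposition must satisfy three properties: every vertex lies in some bag; for every edge, both endpoints lie together in some bag; and for every vertex, the bags containing it form a connected subtree. Here vertex 4 appears in no bag, so the decomposition is invalid.

No — vertex 4 appears in no bag.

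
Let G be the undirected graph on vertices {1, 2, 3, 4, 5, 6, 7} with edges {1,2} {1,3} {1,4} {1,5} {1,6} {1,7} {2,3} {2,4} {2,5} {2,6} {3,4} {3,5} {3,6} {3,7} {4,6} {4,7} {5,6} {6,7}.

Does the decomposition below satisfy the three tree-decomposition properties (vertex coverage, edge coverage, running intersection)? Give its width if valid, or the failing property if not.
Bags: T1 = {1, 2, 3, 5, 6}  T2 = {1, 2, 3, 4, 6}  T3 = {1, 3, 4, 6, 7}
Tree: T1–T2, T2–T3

Every vertex of G appears in some bag (union = {1, 2, 3, 4, 5, 6, 7}); every edge is covered by a bag; and for each vertex v the set of bags containing v is connected in the bag tree. The decomposition is therefore valid. The largest bag has 5 vertices, so the width is 4.

Yes; width 4.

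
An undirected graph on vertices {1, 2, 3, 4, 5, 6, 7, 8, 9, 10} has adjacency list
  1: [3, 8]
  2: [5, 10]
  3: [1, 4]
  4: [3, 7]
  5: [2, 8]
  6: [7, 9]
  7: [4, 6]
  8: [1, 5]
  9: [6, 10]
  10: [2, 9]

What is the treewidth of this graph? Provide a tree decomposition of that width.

Each bag holds 3 vertices, so the decomposition has width 2, which upper-bounds the treewidth. The edges 5–8–1–3–4–7–6–9–10–2–5 form a cycle, so G is not a tree and its treewidth is at least 2. Therefore the treewidth is 2.

Treewidth 2.
One such decomposition:
Bags: B1 = {1, 5, 8}  B2 = {1, 3, 5}  B3 = {3, 4, 5}  B4 = {4, 5, 7}  B5 = {5, 6, 7}  B6 = {5, 6, 9}  B7 = {5, 9, 10}  B8 = {2, 5, 10}
Tree: B1–B2, B2–B3, B3–B4, B4–B5, B5–B6, B6–B7, B7–B8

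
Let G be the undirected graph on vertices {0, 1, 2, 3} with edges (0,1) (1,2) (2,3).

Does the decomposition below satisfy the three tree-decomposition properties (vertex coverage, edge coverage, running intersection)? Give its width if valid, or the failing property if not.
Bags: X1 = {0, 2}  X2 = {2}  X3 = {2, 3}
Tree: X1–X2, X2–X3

A tree decomposition must satisfy three properties: every vertex lies in some bag; for every edge, both endpoints lie together in some bag; and for every vertex, the bags containing it form a connected subtree. Here vertex 1 appears in no bag, so the decomposition is invalid.

No — vertex 1 appears in no bag.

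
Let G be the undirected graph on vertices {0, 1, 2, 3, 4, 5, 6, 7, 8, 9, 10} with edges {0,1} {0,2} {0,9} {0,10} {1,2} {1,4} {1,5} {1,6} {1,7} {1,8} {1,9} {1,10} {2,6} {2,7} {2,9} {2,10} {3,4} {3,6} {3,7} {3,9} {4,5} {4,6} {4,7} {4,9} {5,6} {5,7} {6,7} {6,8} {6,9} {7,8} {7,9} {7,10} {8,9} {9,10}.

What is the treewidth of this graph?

4

A width-4 tree decomposition is:
Bags: B1 = {1, 6, 7, 8, 9}  B2 = {1, 4, 6, 7, 9}  B3 = {1, 2, 6, 7, 9}  B4 = {3, 4, 6, 7, 9}  B5 = {1, 2, 7, 9, 10}  B6 = {0, 1, 2, 9, 10}  B7 = {1, 4, 5, 6, 7}
Tree: B1–B2, B1–B3, B2–B4, B3–B5, B5–B6, B2–B7
Each bag holds 5 vertices, so the decomposition has width 4, which upper-bounds the treewidth. On the other hand G contains the 5-clique {0, 1, 2, 9, 10}. A clique must lie in a single bag of any decomposition, so no decomposition can have width below 4. The upper and lower bounds meet at 4, so that is the treewidth.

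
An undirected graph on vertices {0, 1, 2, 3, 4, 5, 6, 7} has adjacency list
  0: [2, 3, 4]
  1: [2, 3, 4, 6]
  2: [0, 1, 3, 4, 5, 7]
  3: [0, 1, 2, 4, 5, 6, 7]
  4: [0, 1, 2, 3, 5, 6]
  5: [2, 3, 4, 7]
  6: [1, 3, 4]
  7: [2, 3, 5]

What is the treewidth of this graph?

3

A width-3 tree decomposition is:
Bags: B1 = {0, 2, 3, 4}  B2 = {2, 3, 4, 5}  B3 = {1, 2, 3, 4}  B4 = {2, 3, 5, 7}  B5 = {1, 3, 4, 6}
Tree: B1–B2, B2–B3, B2–B4, B3–B5
Every bag has size at most 4, so the width is 4 − 1 = 3 and tw(G) ≤ 3. Conversely, {0, 2, 3, 4} is a clique of size 4, and the vertices of any clique must share a bag in every tree decomposition; so some bag has ≥ 4 vertices and tw(G) ≥ 3. Combining the bounds, tw(G) = 3.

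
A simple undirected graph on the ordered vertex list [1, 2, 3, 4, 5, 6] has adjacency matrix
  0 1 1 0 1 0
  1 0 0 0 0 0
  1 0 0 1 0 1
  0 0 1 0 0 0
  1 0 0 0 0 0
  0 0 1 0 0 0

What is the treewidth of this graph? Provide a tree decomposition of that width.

Treewidth 1.
One such decomposition:
Bags: B1 = {1, 5}  B2 = {1, 3}  B3 = {1, 2}  B4 = {3, 6}  B5 = {3, 4}
Tree: B1–B2, B2–B3, B2–B4, B4–B5

Each bag holds 2 vertices, so the decomposition has width 1, which upper-bounds the treewidth. Since G has at least one edge (e.g. 5–1), it is not an edgeless graph, so tw(G) ≥ 1. The upper and lower bounds meet at 1, so that is the treewidth.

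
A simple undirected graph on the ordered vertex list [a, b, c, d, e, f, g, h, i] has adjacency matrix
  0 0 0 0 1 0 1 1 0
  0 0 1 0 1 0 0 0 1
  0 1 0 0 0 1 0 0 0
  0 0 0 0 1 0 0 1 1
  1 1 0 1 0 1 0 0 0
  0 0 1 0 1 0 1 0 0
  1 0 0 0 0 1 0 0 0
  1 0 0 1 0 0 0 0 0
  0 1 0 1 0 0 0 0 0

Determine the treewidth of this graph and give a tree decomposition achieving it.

Treewidth 3.
One such decomposition:
Bags: B1 = {a, f, g, h}  B2 = {a, e, f, h}  B3 = {d, e, f, h}  B4 = {c, d, e, f}  B5 = {b, c, d, e}  B6 = {b, c, d, i}
Tree: B1–B2, B2–B3, B3–B4, B4–B5, B5–B6

The largest bag has 4 vertices, giving width 3; this decomposition certifies tw(G) ≤ 3. For the lower bound: the 4 vertex sets {a,g,h}, {f}, {e}, {b,c,d,i} are disjoint, each induces a connected subgraph, and every pair is joined by at least one edge of G. Contracting each set to a single vertex therefore yields K_{4} as a minor, and since treewidth is minor-monotone, tw(G) ≥ tw(K_{4}) = 3. The upper and lower bounds meet at 3, so that is the treewidth.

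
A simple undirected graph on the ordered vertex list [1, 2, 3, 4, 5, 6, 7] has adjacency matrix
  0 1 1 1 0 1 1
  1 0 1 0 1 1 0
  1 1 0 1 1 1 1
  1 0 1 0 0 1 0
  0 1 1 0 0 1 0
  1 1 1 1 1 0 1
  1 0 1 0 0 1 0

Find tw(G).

A width-3 tree decomposition is:
Bags: B1 = {1, 2, 3, 6}  B2 = {1, 3, 6, 7}  B3 = {1, 3, 4, 6}  B4 = {2, 3, 5, 6}
Tree: B1–B2, B1–B3, B1–B4
Each bag holds 4 vertices, so the decomposition has width 3, which upper-bounds the treewidth. For the lower bound, the 4 vertices {1, 2, 3, 6} are pairwise adjacent, and any tree decomposition puts a clique entirely inside one bag — forcing width ≥ 3. Hence tw(G) = 3 exactly.

3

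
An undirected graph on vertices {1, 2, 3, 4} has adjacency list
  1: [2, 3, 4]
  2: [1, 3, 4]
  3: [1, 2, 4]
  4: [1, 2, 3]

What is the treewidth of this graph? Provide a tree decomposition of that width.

Treewidth 3.
Bags: B1 = {1, 2, 3, 4}
Tree: (single bag)

A single bag containing all 4 vertices is trivially a valid decomposition of width 3. Conversely, {1, 2, 3, 4} is a clique of size 4, and the vertices of any clique must share a bag in every tree decomposition; so some bag has ≥ 4 vertices and tw(G) ≥ 3. The upper and lower bounds meet at 3, so that is the treewidth.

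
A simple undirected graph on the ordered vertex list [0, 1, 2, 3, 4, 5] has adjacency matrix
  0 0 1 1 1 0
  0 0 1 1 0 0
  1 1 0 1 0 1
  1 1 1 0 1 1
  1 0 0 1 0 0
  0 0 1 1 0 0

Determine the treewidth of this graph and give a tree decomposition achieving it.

The largest bag has 3 vertices, giving width 2; this decomposition certifies tw(G) ≤ 2. On the other hand G contains the 3-clique {0, 2, 3}. A clique must lie in a single bag of any decomposition, so no decomposition can have width below 2. The upper and lower bounds meet at 2, so that is the treewidth.

Treewidth 2.
Bags: B1 = {2, 3, 5}  B2 = {0, 2, 3}  B3 = {0, 3, 4}  B4 = {1, 2, 3}
Tree: B1–B2, B2–B3, B1–B4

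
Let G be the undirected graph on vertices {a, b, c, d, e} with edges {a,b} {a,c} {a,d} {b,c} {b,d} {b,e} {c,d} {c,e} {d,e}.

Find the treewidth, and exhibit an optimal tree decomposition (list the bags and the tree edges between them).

The largest bag has 4 vertices, giving width 3; this decomposition certifies tw(G) ≤ 3. Conversely, {b, c, d, e} is a clique of size 4, and the vertices of any clique must share a bag in every tree decomposition; so some bag has ≥ 4 vertices and tw(G) ≥ 3. Combining the bounds, tw(G) = 3.

Treewidth 3.
Bags: B1 = {a, b, c, d}  B2 = {b, c, d, e}
Tree: B1–B2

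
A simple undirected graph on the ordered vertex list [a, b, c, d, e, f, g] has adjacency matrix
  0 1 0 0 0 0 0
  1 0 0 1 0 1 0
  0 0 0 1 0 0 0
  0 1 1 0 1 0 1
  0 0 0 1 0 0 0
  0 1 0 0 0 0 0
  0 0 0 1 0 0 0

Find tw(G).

1

A width-1 tree decomposition is:
Bags: B1 = {b, d}  B2 = {d, g}  B3 = {d, e}  B4 = {c, d}  B5 = {a, b}  B6 = {b, f}
Tree: B1–B2, B1–B3, B1–B4, B1–B5, B5–B6
Each bag holds 2 vertices, so the decomposition has width 1, which upper-bounds the treewidth. G has an edge, so its treewidth is at least 1. The upper and lower bounds meet at 1, so that is the treewidth.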